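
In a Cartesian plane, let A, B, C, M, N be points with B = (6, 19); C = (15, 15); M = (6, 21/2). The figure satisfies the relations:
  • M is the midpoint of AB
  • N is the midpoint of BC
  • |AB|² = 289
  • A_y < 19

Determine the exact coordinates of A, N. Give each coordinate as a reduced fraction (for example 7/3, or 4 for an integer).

1. A_x = 6  [A = 2·M−B = 2·(6, 21/2)−(6, 19)]
2. A_y = 2  [A = 2·M−B = 2·(6, 21/2)−(6, 19)]
   so A = (6, 2)
3. N_x = 21/2  [2·N = B+C = (6, 19)+(15, 15)]
4. N_y = 17  [2·N = B+C = (6, 19)+(15, 15)]
   so N = (21/2, 17)

A = (6, 2)
N = (21/2, 17)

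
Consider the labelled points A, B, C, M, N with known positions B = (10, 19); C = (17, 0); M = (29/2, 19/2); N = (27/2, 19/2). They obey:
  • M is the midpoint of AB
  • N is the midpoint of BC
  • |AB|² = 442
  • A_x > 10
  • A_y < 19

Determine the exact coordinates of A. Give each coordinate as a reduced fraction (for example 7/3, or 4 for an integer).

A = (19, 0)

1. A_x = 19  [A = 2·M−B = 2·(29/2, 19/2)−(10, 19)]
2. A_y = 0  [A = 2·M−B = 2·(29/2, 19/2)−(10, 19)]
   so A = (19, 0)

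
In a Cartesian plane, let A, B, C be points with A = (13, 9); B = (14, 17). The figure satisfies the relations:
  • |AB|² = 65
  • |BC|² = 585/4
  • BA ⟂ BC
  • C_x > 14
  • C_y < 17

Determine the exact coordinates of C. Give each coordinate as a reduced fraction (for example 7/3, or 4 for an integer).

1. C_x = 26  [[BA ⟂ BC ⇒ -1x-8y+150=0] ∩ [|C−(14, 17)|²=585/4]]
2. C_y = 31/2  [[BA ⟂ BC ⇒ -1x-8y+150=0] ∩ [|C−(14, 17)|²=585/4]]
   so C = (26, 31/2)

C = (26, 31/2)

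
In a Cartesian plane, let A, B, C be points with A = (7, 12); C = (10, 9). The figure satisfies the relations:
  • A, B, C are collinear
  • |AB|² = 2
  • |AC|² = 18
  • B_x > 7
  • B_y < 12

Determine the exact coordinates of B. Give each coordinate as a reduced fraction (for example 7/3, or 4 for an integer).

1. B_x = 8  [[A, B, C are collinear ⇒ -3x-3y+57=0] ∩ [|B−(7, 12)|²=2]]
2. B_y = 11  [[A, B, C are collinear ⇒ -3x-3y+57=0] ∩ [|B−(7, 12)|²=2]]
   so B = (8, 11)

B = (8, 11)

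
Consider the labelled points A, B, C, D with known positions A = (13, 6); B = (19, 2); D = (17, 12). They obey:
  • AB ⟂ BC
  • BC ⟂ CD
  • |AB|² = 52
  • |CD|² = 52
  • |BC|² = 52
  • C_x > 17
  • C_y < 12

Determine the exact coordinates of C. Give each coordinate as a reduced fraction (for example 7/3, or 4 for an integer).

C = (23, 8)

1. C_x = 23  [[AB ⟂ BC ⇒ 6x-4y-106=0] ∩ [|C−(17, 12)|²=52]]
2. C_y = 8  [[AB ⟂ BC ⇒ 6x-4y-106=0] ∩ [|C−(17, 12)|²=52]]
   so C = (23, 8)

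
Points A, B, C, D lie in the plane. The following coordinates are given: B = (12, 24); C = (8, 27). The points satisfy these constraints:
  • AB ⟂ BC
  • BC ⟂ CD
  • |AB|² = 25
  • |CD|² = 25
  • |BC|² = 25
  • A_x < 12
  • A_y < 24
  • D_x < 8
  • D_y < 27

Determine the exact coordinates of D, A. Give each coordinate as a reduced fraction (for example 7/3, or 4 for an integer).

D = (5, 23)
A = (9, 20)

1. D_x = 5  [[BC ⟂ CD ⇒ -4x+3y-49=0] ∩ [|D−(8, 27)|²=25]]
2. D_y = 23  [[BC ⟂ CD ⇒ -4x+3y-49=0] ∩ [|D−(8, 27)|²=25]]
   so D = (5, 23)
3. A_x = 9  [[AB ⟂ BC ⇒ 4x-3y+24=0] ∩ [|A−(12, 24)|²=25]]
4. A_y = 20  [[AB ⟂ BC ⇒ 4x-3y+24=0] ∩ [|A−(12, 24)|²=25]]
   so A = (9, 20)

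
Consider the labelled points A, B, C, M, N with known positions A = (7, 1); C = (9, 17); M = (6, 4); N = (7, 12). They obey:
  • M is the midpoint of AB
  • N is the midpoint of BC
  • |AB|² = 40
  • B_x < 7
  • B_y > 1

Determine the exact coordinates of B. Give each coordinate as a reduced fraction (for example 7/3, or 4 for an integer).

1. B_x = 5  [B = 2·M−A = 2·(6, 4)−(7, 1)]
2. B_y = 7  [B = 2·M−A = 2·(6, 4)−(7, 1)]
   so B = (5, 7)

B = (5, 7)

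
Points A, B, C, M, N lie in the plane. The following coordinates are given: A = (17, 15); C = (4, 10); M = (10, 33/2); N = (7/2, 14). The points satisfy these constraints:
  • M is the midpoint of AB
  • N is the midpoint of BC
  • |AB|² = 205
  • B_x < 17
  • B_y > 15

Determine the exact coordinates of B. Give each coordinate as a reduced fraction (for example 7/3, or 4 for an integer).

1. B_x = 3  [B = 2·M−A = 2·(10, 33/2)−(17, 15)]
2. B_y = 18  [B = 2·M−A = 2·(10, 33/2)−(17, 15)]
   so B = (3, 18)

B = (3, 18)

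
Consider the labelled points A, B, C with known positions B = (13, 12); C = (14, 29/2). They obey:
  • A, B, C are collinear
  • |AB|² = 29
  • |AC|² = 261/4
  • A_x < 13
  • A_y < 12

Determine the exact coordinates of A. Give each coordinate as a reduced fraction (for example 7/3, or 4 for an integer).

A = (11, 7)

1. A_x = 11  [[A, B, C are collinear ⇒ -5/2x+1y+41/2=0] ∩ [|A−(13, 12)|²=29]]
2. A_y = 7  [[A, B, C are collinear ⇒ -5/2x+1y+41/2=0] ∩ [|A−(13, 12)|²=29]]
   so A = (11, 7)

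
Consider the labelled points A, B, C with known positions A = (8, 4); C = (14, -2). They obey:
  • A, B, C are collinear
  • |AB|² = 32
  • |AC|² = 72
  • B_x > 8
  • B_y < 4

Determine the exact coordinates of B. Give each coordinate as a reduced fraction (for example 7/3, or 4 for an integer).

1. B_x = 12  [[A, B, C are collinear ⇒ -6x-6y+72=0] ∩ [|B−(8, 4)|²=32]]
2. B_y = 0  [[A, B, C are collinear ⇒ -6x-6y+72=0] ∩ [|B−(8, 4)|²=32]]
   so B = (12, 0)

B = (12, 0)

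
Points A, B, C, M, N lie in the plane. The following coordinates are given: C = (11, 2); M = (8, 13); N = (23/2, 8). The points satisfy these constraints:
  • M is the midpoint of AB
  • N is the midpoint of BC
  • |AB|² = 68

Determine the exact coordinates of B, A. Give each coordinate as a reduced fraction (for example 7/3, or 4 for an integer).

1. B_x = 12  [B = 2·N−C = 2·(23/2, 8)−(11, 2)]
2. B_y = 14  [B = 2·N−C = 2·(23/2, 8)−(11, 2)]
   so B = (12, 14)
3. A_x = 4  [A = 2·M−B = 2·(8, 13)−(12, 14)]
4. A_y = 12  [A = 2·M−B = 2·(8, 13)−(12, 14)]
   so A = (4, 12)

B = (12, 14)
A = (4, 12)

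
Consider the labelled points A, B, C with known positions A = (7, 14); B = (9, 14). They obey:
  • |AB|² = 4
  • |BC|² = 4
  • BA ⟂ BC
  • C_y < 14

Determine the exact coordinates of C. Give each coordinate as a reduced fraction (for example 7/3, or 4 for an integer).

1. C_x = 9  [[BA ⟂ BC ⇒ -2x+18=0] ∩ [|C−(9, 14)|²=4]]
2. C_y = 12  [[BA ⟂ BC ⇒ -2x+18=0] ∩ [|C−(9, 14)|²=4]]
   so C = (9, 12)

C = (9, 12)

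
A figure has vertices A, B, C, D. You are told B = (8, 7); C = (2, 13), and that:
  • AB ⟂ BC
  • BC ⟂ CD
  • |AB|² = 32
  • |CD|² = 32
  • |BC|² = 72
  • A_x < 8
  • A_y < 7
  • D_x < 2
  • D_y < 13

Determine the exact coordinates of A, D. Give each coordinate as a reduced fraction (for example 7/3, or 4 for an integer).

A = (4, 3)
D = (-2, 9)

1. A_x = 4  [[AB ⟂ BC ⇒ 6x-6y-6=0] ∩ [|A−(8, 7)|²=32]]
2. A_y = 3  [[AB ⟂ BC ⇒ 6x-6y-6=0] ∩ [|A−(8, 7)|²=32]]
   so A = (4, 3)
3. D_x = -2  [[BC ⟂ CD ⇒ -6x+6y-66=0] ∩ [|D−(2, 13)|²=32]]
4. D_y = 9  [[BC ⟂ CD ⇒ -6x+6y-66=0] ∩ [|D−(2, 13)|²=32]]
   so D = (-2, 9)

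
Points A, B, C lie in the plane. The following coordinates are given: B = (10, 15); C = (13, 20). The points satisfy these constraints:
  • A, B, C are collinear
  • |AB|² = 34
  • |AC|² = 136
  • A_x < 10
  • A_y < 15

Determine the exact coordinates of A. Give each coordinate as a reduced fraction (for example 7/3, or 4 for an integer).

A = (7, 10)

1. A_x = 7  [[A, B, C are collinear ⇒ -5x+3y+5=0] ∩ [|A−(10, 15)|²=34]]
2. A_y = 10  [[A, B, C are collinear ⇒ -5x+3y+5=0] ∩ [|A−(10, 15)|²=34]]
   so A = (7, 10)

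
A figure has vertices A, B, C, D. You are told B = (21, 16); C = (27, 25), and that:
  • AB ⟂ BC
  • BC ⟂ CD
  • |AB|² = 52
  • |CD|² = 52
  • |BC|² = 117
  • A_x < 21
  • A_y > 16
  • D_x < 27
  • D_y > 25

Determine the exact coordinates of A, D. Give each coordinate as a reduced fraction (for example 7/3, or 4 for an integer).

A = (15, 20)
D = (21, 29)

1. A_x = 15  [[AB ⟂ BC ⇒ -6x-9y+270=0] ∩ [|A−(21, 16)|²=52]]
2. A_y = 20  [[AB ⟂ BC ⇒ -6x-9y+270=0] ∩ [|A−(21, 16)|²=52]]
   so A = (15, 20)
3. D_x = 21  [[BC ⟂ CD ⇒ 6x+9y-387=0] ∩ [|D−(27, 25)|²=52]]
4. D_y = 29  [[BC ⟂ CD ⇒ 6x+9y-387=0] ∩ [|D−(27, 25)|²=52]]
   so D = (21, 29)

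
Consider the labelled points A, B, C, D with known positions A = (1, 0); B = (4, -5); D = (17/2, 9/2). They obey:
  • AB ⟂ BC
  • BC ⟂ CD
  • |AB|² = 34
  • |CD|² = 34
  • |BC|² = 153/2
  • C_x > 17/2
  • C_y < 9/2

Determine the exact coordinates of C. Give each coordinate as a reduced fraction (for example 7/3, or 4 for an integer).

1. C_x = 23/2  [[AB ⟂ BC ⇒ 3x-5y-37=0] ∩ [|C−(17/2, 9/2)|²=34]]
2. C_y = -1/2  [[AB ⟂ BC ⇒ 3x-5y-37=0] ∩ [|C−(17/2, 9/2)|²=34]]
   so C = (23/2, -1/2)

C = (23/2, -1/2)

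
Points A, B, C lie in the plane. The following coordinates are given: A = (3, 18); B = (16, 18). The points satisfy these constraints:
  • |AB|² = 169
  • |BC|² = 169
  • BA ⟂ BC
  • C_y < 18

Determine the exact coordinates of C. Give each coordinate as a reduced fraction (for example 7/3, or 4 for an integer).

C = (16, 5)

1. C_x = 16  [[BA ⟂ BC ⇒ -13x+208=0] ∩ [|C−(16, 18)|²=169]]
2. C_y = 5  [[BA ⟂ BC ⇒ -13x+208=0] ∩ [|C−(16, 18)|²=169]]
   so C = (16, 5)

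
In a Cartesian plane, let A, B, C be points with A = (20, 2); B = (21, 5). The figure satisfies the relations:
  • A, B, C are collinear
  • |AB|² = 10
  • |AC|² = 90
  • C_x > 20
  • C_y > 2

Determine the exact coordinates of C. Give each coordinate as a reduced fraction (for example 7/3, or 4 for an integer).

C = (23, 11)

1. C_x = 23  [[A, B, C are collinear ⇒ -3x+1y+58=0] ∩ [|C−(20, 2)|²=90]]
2. C_y = 11  [[A, B, C are collinear ⇒ -3x+1y+58=0] ∩ [|C−(20, 2)|²=90]]
   so C = (23, 11)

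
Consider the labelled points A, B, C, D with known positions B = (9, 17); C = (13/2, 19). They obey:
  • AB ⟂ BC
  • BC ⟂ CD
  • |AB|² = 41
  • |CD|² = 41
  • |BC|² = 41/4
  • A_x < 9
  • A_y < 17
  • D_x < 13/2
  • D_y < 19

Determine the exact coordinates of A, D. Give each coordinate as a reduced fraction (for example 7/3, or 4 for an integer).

A = (5, 12)
D = (5/2, 14)

1. A_x = 5  [[AB ⟂ BC ⇒ 5/2x-2y+23/2=0] ∩ [|A−(9, 17)|²=41]]
2. A_y = 12  [[AB ⟂ BC ⇒ 5/2x-2y+23/2=0] ∩ [|A−(9, 17)|²=41]]
   so A = (5, 12)
3. D_x = 5/2  [[BC ⟂ CD ⇒ -5/2x+2y-87/4=0] ∩ [|D−(13/2, 19)|²=41]]
4. D_y = 14  [[BC ⟂ CD ⇒ -5/2x+2y-87/4=0] ∩ [|D−(13/2, 19)|²=41]]
   so D = (5/2, 14)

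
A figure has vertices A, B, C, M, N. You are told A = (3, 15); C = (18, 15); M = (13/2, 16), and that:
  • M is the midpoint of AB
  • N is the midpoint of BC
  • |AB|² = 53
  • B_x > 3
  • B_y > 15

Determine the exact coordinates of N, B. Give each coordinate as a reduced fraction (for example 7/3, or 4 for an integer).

1. B_x = 10  [B = 2·M−A = 2·(13/2, 16)−(3, 15)]
2. B_y = 17  [B = 2·M−A = 2·(13/2, 16)−(3, 15)]
   so B = (10, 17)
3. N_x = 14  [2·N = B+C = (10, 17)+(18, 15)]
4. N_y = 16  [2·N = B+C = (10, 17)+(18, 15)]
   so N = (14, 16)

N = (14, 16)
B = (10, 17)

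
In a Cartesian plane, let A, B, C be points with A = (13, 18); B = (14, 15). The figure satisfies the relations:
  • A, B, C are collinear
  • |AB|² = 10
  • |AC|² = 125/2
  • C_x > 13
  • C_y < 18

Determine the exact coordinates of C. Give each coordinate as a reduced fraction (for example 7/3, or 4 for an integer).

1. C_x = 31/2  [[A, B, C are collinear ⇒ 3x+1y-57=0] ∩ [|C−(13, 18)|²=125/2]]
2. C_y = 21/2  [[A, B, C are collinear ⇒ 3x+1y-57=0] ∩ [|C−(13, 18)|²=125/2]]
   so C = (31/2, 21/2)

C = (31/2, 21/2)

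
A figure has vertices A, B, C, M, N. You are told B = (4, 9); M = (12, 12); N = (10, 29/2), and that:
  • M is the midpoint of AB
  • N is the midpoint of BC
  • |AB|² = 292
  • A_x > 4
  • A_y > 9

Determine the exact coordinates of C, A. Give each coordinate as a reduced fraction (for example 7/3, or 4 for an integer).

C = (16, 20)
A = (20, 15)

1. A_x = 20  [A = 2·M−B = 2·(12, 12)−(4, 9)]
2. A_y = 15  [A = 2·M−B = 2·(12, 12)−(4, 9)]
   so A = (20, 15)
3. C_x = 16  [C = 2·N−B = 2·(10, 29/2)−(4, 9)]
4. C_y = 20  [C = 2·N−B = 2·(10, 29/2)−(4, 9)]
   so C = (16, 20)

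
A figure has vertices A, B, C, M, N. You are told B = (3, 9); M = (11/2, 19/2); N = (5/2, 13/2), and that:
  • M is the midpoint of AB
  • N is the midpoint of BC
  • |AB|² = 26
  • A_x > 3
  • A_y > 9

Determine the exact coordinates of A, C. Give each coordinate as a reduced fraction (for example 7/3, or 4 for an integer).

1. A_x = 8  [A = 2·M−B = 2·(11/2, 19/2)−(3, 9)]
2. A_y = 10  [A = 2·M−B = 2·(11/2, 19/2)−(3, 9)]
   so A = (8, 10)
3. C_x = 2  [C = 2·N−B = 2·(5/2, 13/2)−(3, 9)]
4. C_y = 4  [C = 2·N−B = 2·(5/2, 13/2)−(3, 9)]
   so C = (2, 4)

A = (8, 10)
C = (2, 4)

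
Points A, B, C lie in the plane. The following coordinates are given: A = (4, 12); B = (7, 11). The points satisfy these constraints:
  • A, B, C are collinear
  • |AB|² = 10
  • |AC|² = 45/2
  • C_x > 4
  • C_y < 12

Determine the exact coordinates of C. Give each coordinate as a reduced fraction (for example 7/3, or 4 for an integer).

C = (17/2, 21/2)

1. C_x = 17/2  [[A, B, C are collinear ⇒ 1x+3y-40=0] ∩ [|C−(4, 12)|²=45/2]]
2. C_y = 21/2  [[A, B, C are collinear ⇒ 1x+3y-40=0] ∩ [|C−(4, 12)|²=45/2]]
   so C = (17/2, 21/2)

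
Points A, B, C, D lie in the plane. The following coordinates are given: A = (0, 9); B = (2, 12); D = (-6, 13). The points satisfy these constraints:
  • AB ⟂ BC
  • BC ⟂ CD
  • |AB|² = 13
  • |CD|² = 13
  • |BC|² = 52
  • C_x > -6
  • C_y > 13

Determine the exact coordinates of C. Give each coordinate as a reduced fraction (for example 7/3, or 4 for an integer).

C = (-4, 16)

1. C_x = -4  [[AB ⟂ BC ⇒ 2x+3y-40=0] ∩ [|C−(-6, 13)|²=13]]
2. C_y = 16  [[AB ⟂ BC ⇒ 2x+3y-40=0] ∩ [|C−(-6, 13)|²=13]]
   so C = (-4, 16)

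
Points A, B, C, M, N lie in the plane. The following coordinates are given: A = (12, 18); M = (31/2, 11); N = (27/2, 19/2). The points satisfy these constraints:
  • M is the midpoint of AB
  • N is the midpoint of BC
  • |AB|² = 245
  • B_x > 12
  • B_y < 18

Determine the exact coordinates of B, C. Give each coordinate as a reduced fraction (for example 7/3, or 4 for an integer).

B = (19, 4)
C = (8, 15)

1. B_x = 19  [B = 2·M−A = 2·(31/2, 11)−(12, 18)]
2. B_y = 4  [B = 2·M−A = 2·(31/2, 11)−(12, 18)]
   so B = (19, 4)
3. C_x = 8  [C = 2·N−B = 2·(27/2, 19/2)−(19, 4)]
4. C_y = 15  [C = 2·N−B = 2·(27/2, 19/2)−(19, 4)]
   so C = (8, 15)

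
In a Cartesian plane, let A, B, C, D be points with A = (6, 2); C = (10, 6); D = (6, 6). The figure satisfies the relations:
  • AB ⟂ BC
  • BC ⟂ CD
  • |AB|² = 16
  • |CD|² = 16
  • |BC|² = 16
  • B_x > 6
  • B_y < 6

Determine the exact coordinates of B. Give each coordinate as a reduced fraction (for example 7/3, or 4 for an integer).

B = (10, 2)

1. B_x = 10  [[BC ⟂ CD ⇒ 4x-40=0] ∩ [|B−(6, 2)|²=16]]
2. B_y = 2  [[BC ⟂ CD ⇒ 4x-40=0] ∩ [|B−(6, 2)|²=16]]
   so B = (10, 2)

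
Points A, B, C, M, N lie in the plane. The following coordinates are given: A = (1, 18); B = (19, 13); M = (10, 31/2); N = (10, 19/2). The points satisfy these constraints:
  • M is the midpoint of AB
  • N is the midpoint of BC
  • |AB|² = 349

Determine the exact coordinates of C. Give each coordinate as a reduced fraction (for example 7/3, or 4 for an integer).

1. C_x = 1  [C = 2·N−B = 2·(10, 19/2)−(19, 13)]
2. C_y = 6  [C = 2·N−B = 2·(10, 19/2)−(19, 13)]
   so C = (1, 6)

C = (1, 6)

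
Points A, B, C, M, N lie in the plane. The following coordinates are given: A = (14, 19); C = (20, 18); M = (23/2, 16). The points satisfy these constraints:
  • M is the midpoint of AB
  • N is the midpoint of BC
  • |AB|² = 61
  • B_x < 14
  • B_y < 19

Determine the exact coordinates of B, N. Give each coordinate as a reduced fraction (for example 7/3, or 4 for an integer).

B = (9, 13)
N = (29/2, 31/2)

1. B_x = 9  [B = 2·M−A = 2·(23/2, 16)−(14, 19)]
2. B_y = 13  [B = 2·M−A = 2·(23/2, 16)−(14, 19)]
   so B = (9, 13)
3. N_x = 29/2  [2·N = B+C = (9, 13)+(20, 18)]
4. N_y = 31/2  [2·N = B+C = (9, 13)+(20, 18)]
   so N = (29/2, 31/2)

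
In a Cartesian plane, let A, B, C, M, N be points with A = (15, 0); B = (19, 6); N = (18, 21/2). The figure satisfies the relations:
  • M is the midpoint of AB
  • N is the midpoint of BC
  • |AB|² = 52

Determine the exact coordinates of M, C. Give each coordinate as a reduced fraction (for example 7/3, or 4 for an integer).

M = (17, 3)
C = (17, 15)

1. M_x = 17  [2·M = A+B = (15, 0)+(19, 6)]
2. M_y = 3  [2·M = A+B = (15, 0)+(19, 6)]
   so M = (17, 3)
3. C_x = 17  [C = 2·N−B = 2·(18, 21/2)−(19, 6)]
4. C_y = 15  [C = 2·N−B = 2·(18, 21/2)−(19, 6)]
   so C = (17, 15)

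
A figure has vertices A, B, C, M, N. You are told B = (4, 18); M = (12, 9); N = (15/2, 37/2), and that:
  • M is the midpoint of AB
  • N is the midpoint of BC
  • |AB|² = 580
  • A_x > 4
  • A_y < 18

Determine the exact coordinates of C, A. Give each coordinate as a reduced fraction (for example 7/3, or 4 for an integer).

C = (11, 19)
A = (20, 0)

1. A_x = 20  [A = 2·M−B = 2·(12, 9)−(4, 18)]
2. A_y = 0  [A = 2·M−B = 2·(12, 9)−(4, 18)]
   so A = (20, 0)
3. C_x = 11  [C = 2·N−B = 2·(15/2, 37/2)−(4, 18)]
4. C_y = 19  [C = 2·N−B = 2·(15/2, 37/2)−(4, 18)]
   so C = (11, 19)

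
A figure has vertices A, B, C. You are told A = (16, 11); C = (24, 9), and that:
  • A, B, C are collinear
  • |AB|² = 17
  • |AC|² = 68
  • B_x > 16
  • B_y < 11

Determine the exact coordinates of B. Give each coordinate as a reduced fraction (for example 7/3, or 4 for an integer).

B = (20, 10)

1. B_x = 20  [[A, B, C are collinear ⇒ -2x-8y+120=0] ∩ [|B−(16, 11)|²=17]]
2. B_y = 10  [[A, B, C are collinear ⇒ -2x-8y+120=0] ∩ [|B−(16, 11)|²=17]]
   so B = (20, 10)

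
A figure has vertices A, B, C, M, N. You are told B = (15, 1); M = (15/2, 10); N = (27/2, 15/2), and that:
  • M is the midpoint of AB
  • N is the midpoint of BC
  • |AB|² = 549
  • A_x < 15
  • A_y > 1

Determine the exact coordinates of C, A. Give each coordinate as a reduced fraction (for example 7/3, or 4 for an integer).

C = (12, 14)
A = (0, 19)

1. A_x = 0  [A = 2·M−B = 2·(15/2, 10)−(15, 1)]
2. A_y = 19  [A = 2·M−B = 2·(15/2, 10)−(15, 1)]
   so A = (0, 19)
3. C_x = 12  [C = 2·N−B = 2·(27/2, 15/2)−(15, 1)]
4. C_y = 14  [C = 2·N−B = 2·(27/2, 15/2)−(15, 1)]
   so C = (12, 14)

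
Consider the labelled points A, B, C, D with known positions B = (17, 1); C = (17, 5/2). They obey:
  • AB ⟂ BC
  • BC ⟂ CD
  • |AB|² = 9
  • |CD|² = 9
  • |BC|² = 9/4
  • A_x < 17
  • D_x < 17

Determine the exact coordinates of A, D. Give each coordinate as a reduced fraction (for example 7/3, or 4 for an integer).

A = (14, 1)
D = (14, 5/2)

1. A_x = 14  [[AB ⟂ BC ⇒ -3/2y+3/2=0] ∩ [|A−(17, 1)|²=9]]
2. A_y = 1  [[AB ⟂ BC ⇒ -3/2y+3/2=0] ∩ [|A−(17, 1)|²=9]]
   so A = (14, 1)
3. D_x = 14  [[BC ⟂ CD ⇒ 3/2y-15/4=0] ∩ [|D−(17, 5/2)|²=9]]
4. D_y = 5/2  [[BC ⟂ CD ⇒ 3/2y-15/4=0] ∩ [|D−(17, 5/2)|²=9]]
   so D = (14, 5/2)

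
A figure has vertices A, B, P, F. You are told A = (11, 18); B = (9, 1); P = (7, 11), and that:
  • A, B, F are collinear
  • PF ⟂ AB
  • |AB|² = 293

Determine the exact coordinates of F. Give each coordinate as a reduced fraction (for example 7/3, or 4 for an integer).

F = (2969/293, 3115/293)

1. F_x = 2969/293  [[A, B, F are collinear ⇒ 17x-2y-151=0] ∩ [PF ⟂ AB ⇒ -2x-17y+201=0]]
2. F_y = 3115/293  [[A, B, F are collinear ⇒ 17x-2y-151=0] ∩ [PF ⟂ AB ⇒ -2x-17y+201=0]]
   so F = (2969/293, 3115/293)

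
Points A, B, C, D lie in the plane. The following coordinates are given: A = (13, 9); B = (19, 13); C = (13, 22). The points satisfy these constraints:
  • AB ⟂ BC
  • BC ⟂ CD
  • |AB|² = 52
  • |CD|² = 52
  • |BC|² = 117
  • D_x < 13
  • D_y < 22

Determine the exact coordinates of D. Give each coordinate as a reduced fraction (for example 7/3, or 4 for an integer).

D = (7, 18)

1. D_x = 7  [[BC ⟂ CD ⇒ -6x+9y-120=0] ∩ [|D−(13, 22)|²=52]]
2. D_y = 18  [[BC ⟂ CD ⇒ -6x+9y-120=0] ∩ [|D−(13, 22)|²=52]]
   so D = (7, 18)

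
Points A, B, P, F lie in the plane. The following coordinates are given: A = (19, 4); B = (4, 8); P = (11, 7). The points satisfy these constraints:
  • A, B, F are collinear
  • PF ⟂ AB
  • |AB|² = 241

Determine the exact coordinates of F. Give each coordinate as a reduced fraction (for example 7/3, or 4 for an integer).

F = (2599/241, 1492/241)

1. F_x = 2599/241  [[A, B, F are collinear ⇒ -4x-15y+136=0] ∩ [PF ⟂ AB ⇒ -15x+4y+137=0]]
2. F_y = 1492/241  [[A, B, F are collinear ⇒ -4x-15y+136=0] ∩ [PF ⟂ AB ⇒ -15x+4y+137=0]]
   so F = (2599/241, 1492/241)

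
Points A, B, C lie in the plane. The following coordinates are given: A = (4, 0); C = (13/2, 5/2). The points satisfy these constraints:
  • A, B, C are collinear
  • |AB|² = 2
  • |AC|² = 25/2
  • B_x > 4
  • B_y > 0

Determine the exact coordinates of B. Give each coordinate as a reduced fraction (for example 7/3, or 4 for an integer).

B = (5, 1)

1. B_x = 5  [[A, B, C are collinear ⇒ 5/2x-5/2y-10=0] ∩ [|B−(4, 0)|²=2]]
2. B_y = 1  [[A, B, C are collinear ⇒ 5/2x-5/2y-10=0] ∩ [|B−(4, 0)|²=2]]
   so B = (5, 1)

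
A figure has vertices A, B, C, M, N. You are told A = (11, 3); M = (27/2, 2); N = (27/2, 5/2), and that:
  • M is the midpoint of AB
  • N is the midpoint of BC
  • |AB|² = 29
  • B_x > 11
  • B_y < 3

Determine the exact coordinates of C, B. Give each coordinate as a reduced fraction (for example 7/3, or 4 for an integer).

C = (11, 4)
B = (16, 1)

1. B_x = 16  [B = 2·M−A = 2·(27/2, 2)−(11, 3)]
2. B_y = 1  [B = 2·M−A = 2·(27/2, 2)−(11, 3)]
   so B = (16, 1)
3. C_x = 11  [C = 2·N−B = 2·(27/2, 5/2)−(16, 1)]
4. C_y = 4  [C = 2·N−B = 2·(27/2, 5/2)−(16, 1)]
   so C = (11, 4)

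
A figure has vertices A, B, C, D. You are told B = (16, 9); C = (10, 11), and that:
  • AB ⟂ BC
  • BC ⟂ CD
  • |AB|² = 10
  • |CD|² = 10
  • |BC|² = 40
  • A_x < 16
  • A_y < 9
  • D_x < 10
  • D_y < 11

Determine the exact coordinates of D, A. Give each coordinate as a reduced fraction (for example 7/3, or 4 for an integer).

D = (9, 8)
A = (15, 6)

1. D_x = 9  [[BC ⟂ CD ⇒ -6x+2y+38=0] ∩ [|D−(10, 11)|²=10]]
2. D_y = 8  [[BC ⟂ CD ⇒ -6x+2y+38=0] ∩ [|D−(10, 11)|²=10]]
   so D = (9, 8)
3. A_x = 15  [[AB ⟂ BC ⇒ 6x-2y-78=0] ∩ [|A−(16, 9)|²=10]]
4. A_y = 6  [[AB ⟂ BC ⇒ 6x-2y-78=0] ∩ [|A−(16, 9)|²=10]]
   so A = (15, 6)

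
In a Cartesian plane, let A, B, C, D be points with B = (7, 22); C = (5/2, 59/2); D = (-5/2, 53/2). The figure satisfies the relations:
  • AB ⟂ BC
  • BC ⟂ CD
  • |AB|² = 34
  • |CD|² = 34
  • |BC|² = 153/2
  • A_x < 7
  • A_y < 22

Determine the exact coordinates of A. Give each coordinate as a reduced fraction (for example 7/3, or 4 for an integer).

1. A_x = 2  [[AB ⟂ BC ⇒ 9/2x-15/2y+267/2=0] ∩ [|A−(7, 22)|²=34]]
2. A_y = 19  [[AB ⟂ BC ⇒ 9/2x-15/2y+267/2=0] ∩ [|A−(7, 22)|²=34]]
   so A = (2, 19)

A = (2, 19)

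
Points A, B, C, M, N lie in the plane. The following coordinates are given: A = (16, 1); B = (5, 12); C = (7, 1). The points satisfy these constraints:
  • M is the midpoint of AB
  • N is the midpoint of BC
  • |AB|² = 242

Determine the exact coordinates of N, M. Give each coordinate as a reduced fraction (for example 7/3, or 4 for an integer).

N = (6, 13/2)
M = (21/2, 13/2)

1. M_x = 21/2  [2·M = A+B = (16, 1)+(5, 12)]
2. M_y = 13/2  [2·M = A+B = (16, 1)+(5, 12)]
   so M = (21/2, 13/2)
3. N_x = 6  [2·N = B+C = (5, 12)+(7, 1)]
4. N_y = 13/2  [2·N = B+C = (5, 12)+(7, 1)]
   so N = (6, 13/2)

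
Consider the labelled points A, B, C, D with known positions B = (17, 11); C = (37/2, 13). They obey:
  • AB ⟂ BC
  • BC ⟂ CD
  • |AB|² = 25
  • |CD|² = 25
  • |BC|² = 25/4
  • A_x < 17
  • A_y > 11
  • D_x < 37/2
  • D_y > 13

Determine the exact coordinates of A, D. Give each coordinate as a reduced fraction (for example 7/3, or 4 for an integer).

1. A_x = 13  [[AB ⟂ BC ⇒ -3/2x-2y+95/2=0] ∩ [|A−(17, 11)|²=25]]
2. A_y = 14  [[AB ⟂ BC ⇒ -3/2x-2y+95/2=0] ∩ [|A−(17, 11)|²=25]]
   so A = (13, 14)
3. D_x = 29/2  [[BC ⟂ CD ⇒ 3/2x+2y-215/4=0] ∩ [|D−(37/2, 13)|²=25]]
4. D_y = 16  [[BC ⟂ CD ⇒ 3/2x+2y-215/4=0] ∩ [|D−(37/2, 13)|²=25]]
   so D = (29/2, 16)

A = (13, 14)
D = (29/2, 16)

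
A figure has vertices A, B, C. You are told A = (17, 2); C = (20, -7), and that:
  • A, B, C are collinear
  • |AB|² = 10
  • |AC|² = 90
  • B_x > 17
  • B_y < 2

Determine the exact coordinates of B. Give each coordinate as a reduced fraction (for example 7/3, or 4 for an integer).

1. B_x = 18  [[A, B, C are collinear ⇒ -9x-3y+159=0] ∩ [|B−(17, 2)|²=10]]
2. B_y = -1  [[A, B, C are collinear ⇒ -9x-3y+159=0] ∩ [|B−(17, 2)|²=10]]
   so B = (18, -1)

B = (18, -1)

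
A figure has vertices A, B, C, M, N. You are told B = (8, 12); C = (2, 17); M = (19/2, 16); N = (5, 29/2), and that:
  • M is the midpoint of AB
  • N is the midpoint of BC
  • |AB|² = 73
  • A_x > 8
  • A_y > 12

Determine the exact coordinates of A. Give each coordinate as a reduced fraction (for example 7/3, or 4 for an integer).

1. A_x = 11  [A = 2·M−B = 2·(19/2, 16)−(8, 12)]
2. A_y = 20  [A = 2·M−B = 2·(19/2, 16)−(8, 12)]
   so A = (11, 20)

A = (11, 20)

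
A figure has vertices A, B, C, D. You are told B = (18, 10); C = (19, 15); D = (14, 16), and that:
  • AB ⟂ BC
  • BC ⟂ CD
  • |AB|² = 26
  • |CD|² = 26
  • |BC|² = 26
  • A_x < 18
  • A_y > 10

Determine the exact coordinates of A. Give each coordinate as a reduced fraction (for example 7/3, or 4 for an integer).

1. A_x = 13  [[AB ⟂ BC ⇒ -1x-5y+68=0] ∩ [|A−(18, 10)|²=26]]
2. A_y = 11  [[AB ⟂ BC ⇒ -1x-5y+68=0] ∩ [|A−(18, 10)|²=26]]
   so A = (13, 11)

A = (13, 11)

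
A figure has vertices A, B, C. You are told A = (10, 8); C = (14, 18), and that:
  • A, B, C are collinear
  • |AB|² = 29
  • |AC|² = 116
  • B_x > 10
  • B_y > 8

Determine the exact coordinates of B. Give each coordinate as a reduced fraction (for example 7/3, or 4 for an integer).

1. B_x = 12  [[A, B, C are collinear ⇒ 10x-4y-68=0] ∩ [|B−(10, 8)|²=29]]
2. B_y = 13  [[A, B, C are collinear ⇒ 10x-4y-68=0] ∩ [|B−(10, 8)|²=29]]
   so B = (12, 13)

B = (12, 13)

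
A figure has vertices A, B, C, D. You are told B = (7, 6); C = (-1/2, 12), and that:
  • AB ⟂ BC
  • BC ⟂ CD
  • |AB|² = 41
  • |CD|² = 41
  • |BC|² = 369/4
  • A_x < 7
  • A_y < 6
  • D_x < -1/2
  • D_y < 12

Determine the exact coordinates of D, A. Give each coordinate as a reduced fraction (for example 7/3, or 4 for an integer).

D = (-9/2, 7)
A = (3, 1)

1. D_x = -9/2  [[BC ⟂ CD ⇒ -15/2x+6y-303/4=0] ∩ [|D−(-1/2, 12)|²=41]]
2. D_y = 7  [[BC ⟂ CD ⇒ -15/2x+6y-303/4=0] ∩ [|D−(-1/2, 12)|²=41]]
   so D = (-9/2, 7)
3. A_x = 3  [[AB ⟂ BC ⇒ 15/2x-6y-33/2=0] ∩ [|A−(7, 6)|²=41]]
4. A_y = 1  [[AB ⟂ BC ⇒ 15/2x-6y-33/2=0] ∩ [|A−(7, 6)|²=41]]
   so A = (3, 1)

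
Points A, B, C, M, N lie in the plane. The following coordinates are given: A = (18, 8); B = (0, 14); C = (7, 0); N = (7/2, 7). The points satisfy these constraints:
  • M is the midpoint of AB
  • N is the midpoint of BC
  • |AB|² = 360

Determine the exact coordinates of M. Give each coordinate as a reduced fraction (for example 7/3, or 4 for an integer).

1. M_x = 9  [2·M = A+B = (18, 8)+(0, 14)]
2. M_y = 11  [2·M = A+B = (18, 8)+(0, 14)]
   so M = (9, 11)

M = (9, 11)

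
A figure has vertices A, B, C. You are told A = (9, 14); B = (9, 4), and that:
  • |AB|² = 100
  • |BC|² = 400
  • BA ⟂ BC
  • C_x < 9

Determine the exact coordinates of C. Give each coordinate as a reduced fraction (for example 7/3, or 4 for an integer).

1. C_x = -11  [[BA ⟂ BC ⇒ 10y-40=0] ∩ [|C−(9, 4)|²=400]]
2. C_y = 4  [[BA ⟂ BC ⇒ 10y-40=0] ∩ [|C−(9, 4)|²=400]]
   so C = (-11, 4)

C = (-11, 4)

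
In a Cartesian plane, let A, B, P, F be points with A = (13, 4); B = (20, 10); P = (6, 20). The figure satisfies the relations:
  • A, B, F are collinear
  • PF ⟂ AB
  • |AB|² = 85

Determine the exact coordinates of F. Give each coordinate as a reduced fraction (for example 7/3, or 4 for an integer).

F = (1434/85, 622/85)

1. F_x = 1434/85  [[A, B, F are collinear ⇒ -6x+7y+50=0] ∩ [PF ⟂ AB ⇒ 7x+6y-162=0]]
2. F_y = 622/85  [[A, B, F are collinear ⇒ -6x+7y+50=0] ∩ [PF ⟂ AB ⇒ 7x+6y-162=0]]
   so F = (1434/85, 622/85)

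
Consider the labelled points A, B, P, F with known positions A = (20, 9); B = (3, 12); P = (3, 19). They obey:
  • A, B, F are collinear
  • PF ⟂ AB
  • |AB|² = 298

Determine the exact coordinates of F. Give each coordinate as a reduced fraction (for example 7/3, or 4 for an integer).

1. F_x = 537/298  [[A, B, F are collinear ⇒ -3x-17y+213=0] ∩ [PF ⟂ AB ⇒ -17x+3y-6=0]]
2. F_y = 3639/298  [[A, B, F are collinear ⇒ -3x-17y+213=0] ∩ [PF ⟂ AB ⇒ -17x+3y-6=0]]
   so F = (537/298, 3639/298)

F = (537/298, 3639/298)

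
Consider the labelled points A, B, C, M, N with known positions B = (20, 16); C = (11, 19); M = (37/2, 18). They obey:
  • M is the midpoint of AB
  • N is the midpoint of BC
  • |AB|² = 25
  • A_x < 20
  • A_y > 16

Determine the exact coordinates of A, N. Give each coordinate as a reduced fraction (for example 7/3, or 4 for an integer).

A = (17, 20)
N = (31/2, 35/2)

1. A_x = 17  [A = 2·M−B = 2·(37/2, 18)−(20, 16)]
2. A_y = 20  [A = 2·M−B = 2·(37/2, 18)−(20, 16)]
   so A = (17, 20)
3. N_x = 31/2  [2·N = B+C = (20, 16)+(11, 19)]
4. N_y = 35/2  [2·N = B+C = (20, 16)+(11, 19)]
   so N = (31/2, 35/2)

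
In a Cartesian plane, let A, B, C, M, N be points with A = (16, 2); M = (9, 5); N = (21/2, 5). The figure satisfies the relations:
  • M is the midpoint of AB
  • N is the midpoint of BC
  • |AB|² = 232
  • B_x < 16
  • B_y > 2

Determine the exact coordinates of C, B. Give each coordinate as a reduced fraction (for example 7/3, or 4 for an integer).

1. B_x = 2  [B = 2·M−A = 2·(9, 5)−(16, 2)]
2. B_y = 8  [B = 2·M−A = 2·(9, 5)−(16, 2)]
   so B = (2, 8)
3. C_x = 19  [C = 2·N−B = 2·(21/2, 5)−(2, 8)]
4. C_y = 2  [C = 2·N−B = 2·(21/2, 5)−(2, 8)]
   so C = (19, 2)

C = (19, 2)
B = (2, 8)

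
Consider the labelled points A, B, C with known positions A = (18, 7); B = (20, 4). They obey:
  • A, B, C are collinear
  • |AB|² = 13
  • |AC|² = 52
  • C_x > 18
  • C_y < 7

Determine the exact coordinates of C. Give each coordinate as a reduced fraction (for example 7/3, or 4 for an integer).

C = (22, 1)

1. C_x = 22  [[A, B, C are collinear ⇒ 3x+2y-68=0] ∩ [|C−(18, 7)|²=52]]
2. C_y = 1  [[A, B, C are collinear ⇒ 3x+2y-68=0] ∩ [|C−(18, 7)|²=52]]
   so C = (22, 1)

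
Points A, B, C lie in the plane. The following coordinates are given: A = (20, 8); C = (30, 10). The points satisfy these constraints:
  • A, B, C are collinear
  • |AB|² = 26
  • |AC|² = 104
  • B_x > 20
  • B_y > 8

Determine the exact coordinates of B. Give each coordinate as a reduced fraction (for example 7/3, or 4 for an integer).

B = (25, 9)

1. B_x = 25  [[A, B, C are collinear ⇒ 2x-10y+40=0] ∩ [|B−(20, 8)|²=26]]
2. B_y = 9  [[A, B, C are collinear ⇒ 2x-10y+40=0] ∩ [|B−(20, 8)|²=26]]
   so B = (25, 9)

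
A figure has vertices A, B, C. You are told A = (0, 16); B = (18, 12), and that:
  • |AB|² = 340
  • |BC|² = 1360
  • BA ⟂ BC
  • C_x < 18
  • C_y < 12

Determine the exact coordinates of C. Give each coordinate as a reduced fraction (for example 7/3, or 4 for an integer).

1. C_x = 10  [[BA ⟂ BC ⇒ -18x+4y+276=0] ∩ [|C−(18, 12)|²=1360]]
2. C_y = -24  [[BA ⟂ BC ⇒ -18x+4y+276=0] ∩ [|C−(18, 12)|²=1360]]
   so C = (10, -24)

C = (10, -24)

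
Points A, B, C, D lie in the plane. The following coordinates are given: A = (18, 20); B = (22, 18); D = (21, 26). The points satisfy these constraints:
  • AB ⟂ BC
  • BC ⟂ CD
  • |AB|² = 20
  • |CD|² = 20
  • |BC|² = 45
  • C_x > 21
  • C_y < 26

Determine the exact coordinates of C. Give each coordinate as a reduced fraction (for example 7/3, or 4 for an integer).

1. C_x = 25  [[AB ⟂ BC ⇒ 4x-2y-52=0] ∩ [|C−(21, 26)|²=20]]
2. C_y = 24  [[AB ⟂ BC ⇒ 4x-2y-52=0] ∩ [|C−(21, 26)|²=20]]
   so C = (25, 24)

C = (25, 24)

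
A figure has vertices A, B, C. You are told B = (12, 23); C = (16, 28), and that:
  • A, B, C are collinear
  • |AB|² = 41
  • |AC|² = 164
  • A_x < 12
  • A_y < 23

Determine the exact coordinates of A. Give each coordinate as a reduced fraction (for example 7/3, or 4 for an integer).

1. A_x = 8  [[A, B, C are collinear ⇒ -5x+4y-32=0] ∩ [|A−(12, 23)|²=41]]
2. A_y = 18  [[A, B, C are collinear ⇒ -5x+4y-32=0] ∩ [|A−(12, 23)|²=41]]
   so A = (8, 18)

A = (8, 18)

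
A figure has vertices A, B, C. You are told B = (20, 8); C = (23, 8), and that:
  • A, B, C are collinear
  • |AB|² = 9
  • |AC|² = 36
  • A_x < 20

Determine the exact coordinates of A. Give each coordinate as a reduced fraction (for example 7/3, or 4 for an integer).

A = (17, 8)

1. A_x = 17  [[A, B, C are collinear ⇒ 3y-24=0] ∩ [|A−(20, 8)|²=9]]
2. A_y = 8  [[A, B, C are collinear ⇒ 3y-24=0] ∩ [|A−(20, 8)|²=9]]
   so A = (17, 8)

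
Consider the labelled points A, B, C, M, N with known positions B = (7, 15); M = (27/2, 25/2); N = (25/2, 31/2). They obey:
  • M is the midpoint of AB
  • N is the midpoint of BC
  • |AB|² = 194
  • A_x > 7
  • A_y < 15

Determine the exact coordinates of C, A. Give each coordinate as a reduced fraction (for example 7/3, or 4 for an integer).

1. A_x = 20  [A = 2·M−B = 2·(27/2, 25/2)−(7, 15)]
2. A_y = 10  [A = 2·M−B = 2·(27/2, 25/2)−(7, 15)]
   so A = (20, 10)
3. C_x = 18  [C = 2·N−B = 2·(25/2, 31/2)−(7, 15)]
4. C_y = 16  [C = 2·N−B = 2·(25/2, 31/2)−(7, 15)]
   so C = (18, 16)

C = (18, 16)
A = (20, 10)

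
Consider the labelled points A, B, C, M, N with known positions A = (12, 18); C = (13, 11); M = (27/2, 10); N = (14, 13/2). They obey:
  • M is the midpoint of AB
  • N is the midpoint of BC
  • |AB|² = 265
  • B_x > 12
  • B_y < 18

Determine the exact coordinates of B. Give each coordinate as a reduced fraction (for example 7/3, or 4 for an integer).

B = (15, 2)

1. B_x = 15  [B = 2·M−A = 2·(27/2, 10)−(12, 18)]
2. B_y = 2  [B = 2·M−A = 2·(27/2, 10)−(12, 18)]
   so B = (15, 2)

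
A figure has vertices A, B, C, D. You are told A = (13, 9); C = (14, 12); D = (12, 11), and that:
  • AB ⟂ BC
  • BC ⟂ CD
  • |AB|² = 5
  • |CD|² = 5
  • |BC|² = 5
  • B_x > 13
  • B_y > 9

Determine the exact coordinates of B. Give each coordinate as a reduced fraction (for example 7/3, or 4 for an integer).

B = (15, 10)

1. B_x = 15  [[BC ⟂ CD ⇒ 2x+1y-40=0] ∩ [|B−(13, 9)|²=5]]
2. B_y = 10  [[BC ⟂ CD ⇒ 2x+1y-40=0] ∩ [|B−(13, 9)|²=5]]
   so B = (15, 10)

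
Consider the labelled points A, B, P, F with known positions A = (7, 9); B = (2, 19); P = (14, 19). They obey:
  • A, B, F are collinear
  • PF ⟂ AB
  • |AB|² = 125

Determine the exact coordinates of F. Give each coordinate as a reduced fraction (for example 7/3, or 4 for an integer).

1. F_x = 22/5  [[A, B, F are collinear ⇒ -10x-5y+115=0] ∩ [PF ⟂ AB ⇒ -5x+10y-120=0]]
2. F_y = 71/5  [[A, B, F are collinear ⇒ -10x-5y+115=0] ∩ [PF ⟂ AB ⇒ -5x+10y-120=0]]
   so F = (22/5, 71/5)

F = (22/5, 71/5)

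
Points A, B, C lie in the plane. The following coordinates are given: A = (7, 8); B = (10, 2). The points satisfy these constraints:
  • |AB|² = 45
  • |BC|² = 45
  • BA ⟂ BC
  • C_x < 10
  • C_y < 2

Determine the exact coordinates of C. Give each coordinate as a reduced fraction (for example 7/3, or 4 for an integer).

1. C_x = 4  [[BA ⟂ BC ⇒ -3x+6y+18=0] ∩ [|C−(10, 2)|²=45]]
2. C_y = -1  [[BA ⟂ BC ⇒ -3x+6y+18=0] ∩ [|C−(10, 2)|²=45]]
   so C = (4, -1)

C = (4, -1)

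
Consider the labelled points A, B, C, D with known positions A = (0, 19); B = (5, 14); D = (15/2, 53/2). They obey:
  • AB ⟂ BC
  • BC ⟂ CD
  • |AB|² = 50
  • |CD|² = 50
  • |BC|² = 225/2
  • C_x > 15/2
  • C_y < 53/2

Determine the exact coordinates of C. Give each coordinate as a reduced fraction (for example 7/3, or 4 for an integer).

1. C_x = 25/2  [[AB ⟂ BC ⇒ 5x-5y+45=0] ∩ [|C−(15/2, 53/2)|²=50]]
2. C_y = 43/2  [[AB ⟂ BC ⇒ 5x-5y+45=0] ∩ [|C−(15/2, 53/2)|²=50]]
   so C = (25/2, 43/2)

C = (25/2, 43/2)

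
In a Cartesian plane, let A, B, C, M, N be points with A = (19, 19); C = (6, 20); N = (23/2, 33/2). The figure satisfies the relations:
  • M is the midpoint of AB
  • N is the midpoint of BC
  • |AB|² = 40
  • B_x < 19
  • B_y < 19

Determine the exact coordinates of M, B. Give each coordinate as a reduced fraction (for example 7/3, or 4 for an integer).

M = (18, 16)
B = (17, 13)

1. B_x = 17  [B = 2·N−C = 2·(23/2, 33/2)−(6, 20)]
2. B_y = 13  [B = 2·N−C = 2·(23/2, 33/2)−(6, 20)]
   so B = (17, 13)
3. M_x = 18  [2·M = A+B = (19, 19)+(17, 13)]
4. M_y = 16  [2·M = A+B = (19, 19)+(17, 13)]
   so M = (18, 16)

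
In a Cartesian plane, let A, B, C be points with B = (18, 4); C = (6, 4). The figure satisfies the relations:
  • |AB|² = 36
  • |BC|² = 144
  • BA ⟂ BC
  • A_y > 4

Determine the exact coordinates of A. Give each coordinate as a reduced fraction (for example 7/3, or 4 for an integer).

1. A_x = 18  [[BA ⟂ BC ⇒ -12x+216=0] ∩ [|A−(18, 4)|²=36]]
2. A_y = 10  [[BA ⟂ BC ⇒ -12x+216=0] ∩ [|A−(18, 4)|²=36]]
   so A = (18, 10)

A = (18, 10)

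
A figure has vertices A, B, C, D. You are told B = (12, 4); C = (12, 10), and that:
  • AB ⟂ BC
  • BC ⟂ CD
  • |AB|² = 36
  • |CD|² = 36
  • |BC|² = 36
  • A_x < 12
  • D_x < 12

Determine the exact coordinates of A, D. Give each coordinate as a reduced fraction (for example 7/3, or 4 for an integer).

1. A_x = 6  [[AB ⟂ BC ⇒ -6y+24=0] ∩ [|A−(12, 4)|²=36]]
2. A_y = 4  [[AB ⟂ BC ⇒ -6y+24=0] ∩ [|A−(12, 4)|²=36]]
   so A = (6, 4)
3. D_x = 6  [[BC ⟂ CD ⇒ 6y-60=0] ∩ [|D−(12, 10)|²=36]]
4. D_y = 10  [[BC ⟂ CD ⇒ 6y-60=0] ∩ [|D−(12, 10)|²=36]]
   so D = (6, 10)

A = (6, 4)
D = (6, 10)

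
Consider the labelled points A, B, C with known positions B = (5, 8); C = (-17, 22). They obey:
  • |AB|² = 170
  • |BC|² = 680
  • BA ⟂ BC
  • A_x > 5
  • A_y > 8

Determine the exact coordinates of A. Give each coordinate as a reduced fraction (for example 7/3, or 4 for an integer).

1. A_x = 12  [[BA ⟂ BC ⇒ -22x+14y-2=0] ∩ [|A−(5, 8)|²=170]]
2. A_y = 19  [[BA ⟂ BC ⇒ -22x+14y-2=0] ∩ [|A−(5, 8)|²=170]]
   so A = (12, 19)

A = (12, 19)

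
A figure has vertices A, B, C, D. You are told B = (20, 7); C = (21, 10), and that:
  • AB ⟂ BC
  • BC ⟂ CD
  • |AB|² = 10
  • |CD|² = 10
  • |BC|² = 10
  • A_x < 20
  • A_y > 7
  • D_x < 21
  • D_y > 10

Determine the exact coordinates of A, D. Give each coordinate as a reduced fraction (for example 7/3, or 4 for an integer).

1. A_x = 17  [[AB ⟂ BC ⇒ -1x-3y+41=0] ∩ [|A−(20, 7)|²=10]]
2. A_y = 8  [[AB ⟂ BC ⇒ -1x-3y+41=0] ∩ [|A−(20, 7)|²=10]]
   so A = (17, 8)
3. D_x = 18  [[BC ⟂ CD ⇒ 1x+3y-51=0] ∩ [|D−(21, 10)|²=10]]
4. D_y = 11  [[BC ⟂ CD ⇒ 1x+3y-51=0] ∩ [|D−(21, 10)|²=10]]
   so D = (18, 11)

A = (17, 8)
D = (18, 11)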